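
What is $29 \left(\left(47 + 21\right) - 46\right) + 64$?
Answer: $702$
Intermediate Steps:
$29 \left(\left(47 + 21\right) - 46\right) + 64 = 29 \left(68 - 46\right) + 64 = 29 \cdot 22 + 64 = 638 + 64 = 702$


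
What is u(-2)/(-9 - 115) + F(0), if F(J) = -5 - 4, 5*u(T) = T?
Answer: -2789/310 ≈ -8.9968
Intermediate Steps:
u(T) = T/5
F(J) = -9
u(-2)/(-9 - 115) + F(0) = ((1/5)*(-2))/(-9 - 115) - 9 = -2/5/(-124) - 9 = -2/5*(-1/124) - 9 = 1/310 - 9 = -2789/310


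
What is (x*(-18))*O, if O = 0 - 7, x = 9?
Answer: 1134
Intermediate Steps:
O = -7
(x*(-18))*O = (9*(-18))*(-7) = -162*(-7) = 1134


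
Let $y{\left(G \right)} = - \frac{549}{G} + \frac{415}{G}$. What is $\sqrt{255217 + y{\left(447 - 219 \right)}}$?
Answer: $\frac{\sqrt{3316792494}}{114} \approx 505.19$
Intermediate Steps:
$y{\left(G \right)} = - \frac{134}{G}$
$\sqrt{255217 + y{\left(447 - 219 \right)}} = \sqrt{255217 - \frac{134}{447 - 219}} = \sqrt{255217 - \frac{134}{228}} = \sqrt{255217 - \frac{67}{114}} = \sqrt{\frac{29094671}{114}} = \frac{\sqrt{3316792494}}{114}$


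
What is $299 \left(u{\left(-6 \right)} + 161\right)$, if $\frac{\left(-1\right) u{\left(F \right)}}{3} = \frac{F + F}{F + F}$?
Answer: $47242$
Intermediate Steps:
$u{\left(F \right)} = -3$ ($u{\left(F \right)} = - 3 \frac{F + F}{F + F} = - 3 \frac{2 F}{2 F} = - 3 \cdot 2 F \frac{1}{2 F} = \left(-3\right) 1 = -3$)
$299 \left(u{\left(-6 \right)} + 161\right) = 299 \left(-3 + 161\right) = 299 \cdot 158 = 47242$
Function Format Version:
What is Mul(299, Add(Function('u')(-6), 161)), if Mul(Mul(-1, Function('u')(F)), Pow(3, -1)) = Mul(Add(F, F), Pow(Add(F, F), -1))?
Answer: 47242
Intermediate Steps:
Function('u')(F) = -3 (Function('u')(F) = Mul(-3, Mul(Add(F, F), Pow(Add(F, F), -1))) = Mul(-3, Mul(Mul(2, F), Pow(Mul(2, F), -1))) = Mul(-3, Mul(Mul(2, F), Mul(Rational(1, 2), Pow(F, -1)))) = Mul(-3, 1) = -3)
Mul(299, Add(Function('u')(-6), 161)) = Mul(299, Add(-3, 161)) = Mul(299, 158) = 47242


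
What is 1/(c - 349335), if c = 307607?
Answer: -1/41728 ≈ -2.3965e-5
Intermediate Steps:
1/(c - 349335) = 1/(307607 - 349335) = 1/(-41728) = -1/41728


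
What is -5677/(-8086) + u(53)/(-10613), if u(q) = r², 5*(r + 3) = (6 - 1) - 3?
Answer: 1504883491/2145417950 ≈ 0.70144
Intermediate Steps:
r = -13/5 (r = -3 + ((6 - 1) - 3)/5 = -3 + (5 - 3)/5 = -3 + (⅕)*2 = -3 + ⅖ = -13/5 ≈ -2.6000)
u(q) = 169/25 (u(q) = (-13/5)² = 169/25)
-5677/(-8086) + u(53)/(-10613) = -5677/(-8086) + (169/25)/(-10613) = -5677*(-1/8086) + (169/25)*(-1/10613) = 5677/8086 - 169/265325 = 1504883491/2145417950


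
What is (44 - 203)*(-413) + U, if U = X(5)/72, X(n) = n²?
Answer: 4728049/72 ≈ 65667.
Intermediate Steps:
U = 25/72 (U = 5²/72 = 25*(1/72) = 25/72 ≈ 0.34722)
(44 - 203)*(-413) + U = (44 - 203)*(-413) + 25/72 = -159*(-413) + 25/72 = 65667 + 25/72 = 4728049/72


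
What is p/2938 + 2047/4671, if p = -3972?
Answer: -6269563/6861699 ≈ -0.91370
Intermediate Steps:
p/2938 + 2047/4671 = -3972/2938 + 2047/4671 = -3972*1/2938 + 2047*(1/4671) = -1986/1469 + 2047/4671 = -6269563/6861699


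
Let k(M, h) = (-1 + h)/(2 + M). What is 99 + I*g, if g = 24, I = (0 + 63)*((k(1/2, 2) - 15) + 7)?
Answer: -56961/5 ≈ -11392.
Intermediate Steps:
k(M, h) = (-1 + h)/(2 + M)
I = -2394/5 (I = (0 + 63)*(((-1 + 2)/(2 + 1/2) - 15) + 7) = 63*((1/(2 + ½) - 15) + 7) = 63*((1/(5/2) - 15) + 7) = 63*(((⅖)*1 - 15) + 7) = 63*((⅖ - 15) + 7) = 63*(-73/5 + 7) = 63*(-38/5) = -2394/5 ≈ -478.80)
99 + I*g = 99 - 2394/5*24 = 99 - 57456/5 = -56961/5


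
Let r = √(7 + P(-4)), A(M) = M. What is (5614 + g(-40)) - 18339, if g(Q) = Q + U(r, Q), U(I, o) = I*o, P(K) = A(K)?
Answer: -12765 - 40*√3 ≈ -12834.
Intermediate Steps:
P(K) = K
r = √3 (r = √(7 - 4) = √3 ≈ 1.7320)
g(Q) = Q + Q*√3 (g(Q) = Q + √3*Q = Q + Q*√3)
(5614 + g(-40)) - 18339 = (5614 - 40*(1 + √3)) - 18339 = (5614 + (-40 - 40*√3)) - 18339 = (5574 - 40*√3) - 18339 = -12765 - 40*√3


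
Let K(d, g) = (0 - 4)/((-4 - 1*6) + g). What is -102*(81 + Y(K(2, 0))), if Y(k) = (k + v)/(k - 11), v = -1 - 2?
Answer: -439212/53 ≈ -8287.0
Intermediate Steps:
v = -3
K(d, g) = -4/(-10 + g) (K(d, g) = -4/((-4 - 6) + g) = -4/(-10 + g))
Y(k) = (-3 + k)/(-11 + k) (Y(k) = (k - 3)/(k - 11) = (-3 + k)/(-11 + k))
-102*(81 + Y(K(2, 0))) = -102*(81 + (-3 - 4/(-10 + 0))/(-11 - 4/(-10 + 0))) = -102*(81 + (-3 - 4/(-10))/(-11 - 4/(-10))) = -102*(81 + (-3 - 4*(-1/10))/(-11 - 4*(-1/10))) = -102*(81 + (-3 + 2/5)/(-11 + 2/5)) = -102*(81 - 13/5/(-53/5)) = -102*(81 - 5/53*(-13/5)) = -102*(81 + 13/53) = -102*4306/53 = -439212/53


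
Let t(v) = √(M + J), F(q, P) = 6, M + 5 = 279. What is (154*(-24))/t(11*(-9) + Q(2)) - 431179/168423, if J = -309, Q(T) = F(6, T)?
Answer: -13909/5433 + 528*I*√35/5 ≈ -2.5601 + 624.74*I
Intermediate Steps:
M = 274 (M = -5 + 279 = 274)
Q(T) = 6
t(v) = I*√35 (t(v) = √(274 - 309) = √(-35) = I*√35)
(154*(-24))/t(11*(-9) + Q(2)) - 431179/168423 = (154*(-24))/((I*√35)) - 431179/168423 = -(-528)*I*√35/5 - 431179*1/168423 = 528*I*√35/5 - 13909/5433 = -13909/5433 + 528*I*√35/5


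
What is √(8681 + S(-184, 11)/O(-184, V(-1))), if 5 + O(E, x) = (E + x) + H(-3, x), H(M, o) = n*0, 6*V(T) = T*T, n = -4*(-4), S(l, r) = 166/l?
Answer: 19*√65318811866/52118 ≈ 93.172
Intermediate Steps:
n = 16
V(T) = T²/6 (V(T) = (T*T)/6 = T²/6)
H(M, o) = 0 (H(M, o) = 16*0 = 0)
O(E, x) = -5 + E + x (O(E, x) = -5 + ((E + x) + 0) = -5 + (E + x) = -5 + E + x)
√(8681 + S(-184, 11)/O(-184, V(-1))) = √(8681 + (166/(-184))/(-5 - 184 + (⅙)*(-1)²)) = √(8681 + (166*(-1/184))/(-5 - 184 + (⅙)*1)) = √(8681 - 83/(92*(-5 - 184 + ⅙))) = √(8681 - 83/(92*(-1133/6))) = √(8681 - 83/92*(-6/1133)) = √(8681 + 249/52118) = √(452436607/52118) = 19*√65318811866/52118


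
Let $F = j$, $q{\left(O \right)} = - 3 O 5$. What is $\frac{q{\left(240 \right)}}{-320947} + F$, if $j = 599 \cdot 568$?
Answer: $\frac{109196443304}{320947} \approx 3.4023 \cdot 10^{5}$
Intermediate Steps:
$q{\left(O \right)} = - 15 O$
$j = 340232$
$F = 340232$
$\frac{q{\left(240 \right)}}{-320947} + F = \frac{\left(-15\right) 240}{-320947} + 340232 = \left(-3600\right) \left(- \frac{1}{320947}\right) + 340232 = \frac{3600}{320947} + 340232 = \frac{109196443304}{320947}$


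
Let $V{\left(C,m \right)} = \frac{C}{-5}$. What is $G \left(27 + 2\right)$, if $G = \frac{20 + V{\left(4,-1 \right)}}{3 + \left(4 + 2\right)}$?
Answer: $\frac{928}{15} \approx 61.867$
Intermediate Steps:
$V{\left(C,m \right)} = - \frac{C}{5}$ ($V{\left(C,m \right)} = C \left(- \frac{1}{5}\right) = - \frac{C}{5}$)
$G = \frac{32}{15}$ ($G = \frac{20 - \frac{4}{5}}{3 + \left(4 + 2\right)} = \frac{20 - \frac{4}{5}}{3 + 6} = \frac{96}{5 \cdot 9} = \frac{96}{5} \cdot \frac{1}{9} = \frac{32}{15} \approx 2.1333$)
$G \left(27 + 2\right) = \frac{32 \left(27 + 2\right)}{15} = \frac{32}{15} \cdot 29 = \frac{928}{15}$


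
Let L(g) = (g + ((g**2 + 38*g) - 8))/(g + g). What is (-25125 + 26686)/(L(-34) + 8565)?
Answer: 53074/291299 ≈ 0.18220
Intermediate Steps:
L(g) = (-8 + g**2 + 39*g)/(2*g) (L(g) = (g + (-8 + g**2 + 38*g))/((2*g)) = (-8 + g**2 + 39*g)*(1/(2*g)) = (-8 + g**2 + 39*g)/(2*g))
(-25125 + 26686)/(L(-34) + 8565) = (-25125 + 26686)/((1/2)*(-8 - 34*(39 - 34))/(-34) + 8565) = 1561/((1/2)*(-1/34)*(-8 - 34*5) + 8565) = 1561/((1/2)*(-1/34)*(-8 - 170) + 8565) = 1561/((1/2)*(-1/34)*(-178) + 8565) = 1561/(89/34 + 8565) = 1561/(291299/34) = 1561*(34/291299) = 53074/291299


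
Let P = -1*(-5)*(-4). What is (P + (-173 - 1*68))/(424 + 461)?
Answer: -87/295 ≈ -0.29492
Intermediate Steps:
P = -20 (P = 5*(-4) = -20)
(P + (-173 - 1*68))/(424 + 461) = (-20 + (-173 - 1*68))/(424 + 461) = (-20 + (-173 - 68))/885 = (-20 - 241)*(1/885) = -261*1/885 = -87/295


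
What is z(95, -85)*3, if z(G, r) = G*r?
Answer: -24225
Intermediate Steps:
z(95, -85)*3 = (95*(-85))*3 = -8075*3 = -24225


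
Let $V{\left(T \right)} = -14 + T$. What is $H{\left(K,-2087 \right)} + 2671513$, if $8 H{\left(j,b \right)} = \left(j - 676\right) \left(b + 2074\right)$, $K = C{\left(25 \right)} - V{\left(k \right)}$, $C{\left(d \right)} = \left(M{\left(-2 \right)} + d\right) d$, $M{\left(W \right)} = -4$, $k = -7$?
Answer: $\frac{10686897}{4} \approx 2.6717 \cdot 10^{6}$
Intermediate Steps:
$C{\left(d \right)} = d \left(-4 + d\right)$ ($C{\left(d \right)} = \left(-4 + d\right) d = d \left(-4 + d\right)$)
$K = 546$ ($K = 25 \left(-4 + 25\right) - \left(-14 - 7\right) = 25 \cdot 21 - -21 = 525 + 21 = 546$)
$H{\left(j,b \right)} = \frac{\left(-676 + j\right) \left(2074 + b\right)}{8}$ ($H{\left(j,b \right)} = \frac{\left(j - 676\right) \left(b + 2074\right)}{8} = \frac{\left(-676 + j\right) \left(2074 + b\right)}{8}$)
$H{\left(K,-2087 \right)} + 2671513 = \left(-175253 - - \frac{352703}{2} + \frac{1037}{4} \cdot 546 + \frac{1}{8} \left(-2087\right) 546\right) + 2671513 = \left(-175253 + \frac{352703}{2} + \frac{283101}{2} - \frac{569751}{4}\right) + 2671513 = \frac{845}{4} + 2671513 = \frac{10686897}{4}$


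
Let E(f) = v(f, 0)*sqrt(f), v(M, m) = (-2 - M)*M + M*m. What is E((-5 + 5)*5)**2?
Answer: 0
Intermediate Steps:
v(M, m) = M*m + M*(-2 - M) (v(M, m) = M*(-2 - M) + M*m = M*m + M*(-2 - M))
E(f) = f**(3/2)*(-2 - f) (E(f) = (f*(-2 + 0 - f))*sqrt(f) = (f*(-2 - f))*sqrt(f) = f**(3/2)*(-2 - f))
E((-5 + 5)*5)**2 = (((-5 + 5)*5)**(3/2)*(-2 - (-5 + 5)*5))**2 = ((0*5)**(3/2)*(-2 - 0*5))**2 = (0**(3/2)*(-2 - 1*0))**2 = (0*(-2 + 0))**2 = (0*(-2))**2 = 0**2 = 0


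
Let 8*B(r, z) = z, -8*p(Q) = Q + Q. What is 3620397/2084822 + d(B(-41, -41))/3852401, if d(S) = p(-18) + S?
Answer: 55788878880733/32126281430488 ≈ 1.7365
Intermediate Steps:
p(Q) = -Q/4 (p(Q) = -(Q + Q)/8 = -Q/4)
B(r, z) = z/8
d(S) = 9/2 + S (d(S) = -1/4*(-18) + S = 9/2 + S)
3620397/2084822 + d(B(-41, -41))/3852401 = 3620397/2084822 + (9/2 + (1/8)*(-41))/3852401 = 3620397*(1/2084822) + (9/2 - 41/8)*(1/3852401) = 3620397/2084822 - 5/8*1/3852401 = 3620397/2084822 - 5/30819208 = 55788878880733/32126281430488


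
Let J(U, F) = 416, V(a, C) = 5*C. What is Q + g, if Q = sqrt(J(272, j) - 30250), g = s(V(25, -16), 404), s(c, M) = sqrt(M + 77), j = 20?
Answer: sqrt(481) + I*sqrt(29834) ≈ 21.932 + 172.73*I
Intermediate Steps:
s(c, M) = sqrt(77 + M)
g = sqrt(481) (g = sqrt(77 + 404) = sqrt(481) ≈ 21.932)
Q = I*sqrt(29834) (Q = sqrt(416 - 30250) = sqrt(-29834) = I*sqrt(29834) ≈ 172.73*I)
Q + g = I*sqrt(29834) + sqrt(481) = sqrt(481) + I*sqrt(29834)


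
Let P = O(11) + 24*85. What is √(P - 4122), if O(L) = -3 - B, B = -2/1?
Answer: I*√2083 ≈ 45.64*I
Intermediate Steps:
B = -2 (B = -2*1 = -2)
O(L) = -1 (O(L) = -3 - 1*(-2) = -3 + 2 = -1)
P = 2039 (P = -1 + 24*85 = -1 + 2040 = 2039)
√(P - 4122) = √(2039 - 4122) = √(-2083) = I*√2083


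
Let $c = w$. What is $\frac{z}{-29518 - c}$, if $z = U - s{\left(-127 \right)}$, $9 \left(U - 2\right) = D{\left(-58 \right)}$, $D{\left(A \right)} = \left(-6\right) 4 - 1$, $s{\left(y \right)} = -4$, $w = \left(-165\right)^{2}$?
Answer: $- \frac{29}{510687} \approx -5.6786 \cdot 10^{-5}$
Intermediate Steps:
$w = 27225$
$c = 27225$
$D{\left(A \right)} = -25$ ($D{\left(A \right)} = -24 + \left(-1 + 0\right) = -24 - 1 = -25$)
$U = - \frac{7}{9}$ ($U = 2 + \frac{1}{9} \left(-25\right) = 2 - \frac{25}{9} = - \frac{7}{9} \approx -0.77778$)
$z = \frac{29}{9}$ ($z = - \frac{7}{9} - -4 = - \frac{7}{9} + 4 = \frac{29}{9} \approx 3.2222$)
$\frac{z}{-29518 - c} = \frac{29}{9 \left(-29518 - 27225\right)} = \frac{29}{9 \left(-56743\right)} = \frac{29}{9} \left(- \frac{1}{56743}\right) = - \frac{29}{510687}$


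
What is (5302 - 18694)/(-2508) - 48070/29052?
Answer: 11187701/3035934 ≈ 3.6851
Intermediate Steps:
(5302 - 18694)/(-2508) - 48070/29052 = -13392*(-1/2508) - 48070*1/29052 = 1116/209 - 24035/14526 = 11187701/3035934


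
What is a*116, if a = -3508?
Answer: -406928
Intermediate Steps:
a*116 = -3508*116 = -406928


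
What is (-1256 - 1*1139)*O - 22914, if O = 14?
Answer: -56444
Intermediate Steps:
(-1256 - 1*1139)*O - 22914 = (-1256 - 1*1139)*14 - 22914 = (-1256 - 1139)*14 - 22914 = -2395*14 - 22914 = -33530 - 22914 = -56444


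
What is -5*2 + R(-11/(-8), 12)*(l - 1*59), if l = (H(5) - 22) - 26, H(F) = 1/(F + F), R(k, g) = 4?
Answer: -2188/5 ≈ -437.60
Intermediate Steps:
H(F) = 1/(2*F)
l = -479/10 (l = ((1/2)/5 - 22) - 26 = ((1/2)*(1/5) - 22) - 26 = (1/10 - 22) - 26 = -219/10 - 26 = -479/10 ≈ -47.900)
-5*2 + R(-11/(-8), 12)*(l - 1*59) = -5*2 + 4*(-479/10 - 1*59) = -1*10 + 4*(-479/10 - 59) = -10 + 4*(-1069/10) = -10 - 2138/5 = -2188/5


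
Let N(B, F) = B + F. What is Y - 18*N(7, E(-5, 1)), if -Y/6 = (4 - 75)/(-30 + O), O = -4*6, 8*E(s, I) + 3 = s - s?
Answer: -4577/36 ≈ -127.14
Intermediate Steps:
E(s, I) = -3/8 (E(s, I) = -3/8 + (s - s)/8 = -3/8 + (⅛)*0 = -3/8 + 0 = -3/8)
O = -24
Y = -71/9 (Y = -6*(4 - 75)/(-30 - 24) = -(-426)/(-54) = -(-426)*(-1)/54 = -6*71/54 = -71/9 ≈ -7.8889)
Y - 18*N(7, E(-5, 1)) = -71/9 - 18*(7 - 3/8) = -71/9 - 18*53/8 = -71/9 - 477/4 = -4577/36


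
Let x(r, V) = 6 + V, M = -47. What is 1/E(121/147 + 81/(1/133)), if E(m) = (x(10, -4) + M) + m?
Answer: 147/1577137 ≈ 9.3207e-5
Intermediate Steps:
E(m) = -45 + m (E(m) = ((6 - 4) - 47) + m = (2 - 47) + m = -45 + m)
1/E(121/147 + 81/(1/133)) = 1/(-45 + (121/147 + 81/(1/133))) = 1/(-45 + (121*(1/147) + 81/(1/133))) = 1/(-45 + (121/147 + 81*133)) = 1/(-45 + (121/147 + 10773)) = 1/(-45 + 1583752/147) = 1/(1577137/147) = 147/1577137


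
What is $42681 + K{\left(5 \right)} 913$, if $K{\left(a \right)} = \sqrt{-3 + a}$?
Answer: $42681 + 913 \sqrt{2} \approx 43972.0$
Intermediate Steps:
$42681 + K{\left(5 \right)} 913 = 42681 + \sqrt{-3 + 5} \cdot 913 = 42681 + \sqrt{2} \cdot 913 = 42681 + 913 \sqrt{2}$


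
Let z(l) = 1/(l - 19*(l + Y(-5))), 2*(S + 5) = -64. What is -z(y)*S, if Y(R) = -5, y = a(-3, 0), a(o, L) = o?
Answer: 37/149 ≈ 0.24832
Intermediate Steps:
S = -37 (S = -5 + (½)*(-64) = -5 - 32 = -37)
y = -3
z(l) = 1/(95 - 18*l) (z(l) = 1/(l - 19*(l - 5)) = 1/(l - 19*(-5 + l)) = 1/(l + (95 - 19*l)) = 1/(95 - 18*l))
-z(y)*S = -(-1/(-95 + 18*(-3)))*(-37) = -(-1/(-95 - 54))*(-37) = -(-1/(-149))*(-37) = -(-1*(-1/149))*(-37) = -(-37)/149 = -1*(-37/149) = 37/149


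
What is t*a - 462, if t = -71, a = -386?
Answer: 26944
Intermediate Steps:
t*a - 462 = -71*(-386) - 462 = 27406 - 462 = 26944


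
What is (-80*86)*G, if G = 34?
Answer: -233920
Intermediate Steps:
(-80*86)*G = -80*86*34 = -6880*34 = -233920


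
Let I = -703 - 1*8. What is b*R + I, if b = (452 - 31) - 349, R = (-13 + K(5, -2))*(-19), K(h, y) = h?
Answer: 10233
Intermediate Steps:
I = -711 (I = -703 - 8 = -711)
R = 152 (R = (-13 + 5)*(-19) = -8*(-19) = 152)
b = 72 (b = 421 - 349 = 72)
b*R + I = 72*152 - 711 = 10944 - 711 = 10233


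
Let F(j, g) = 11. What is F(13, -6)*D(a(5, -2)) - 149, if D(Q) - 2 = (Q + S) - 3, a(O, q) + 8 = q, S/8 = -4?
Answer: -622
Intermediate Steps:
S = -32 (S = 8*(-4) = -32)
a(O, q) = -8 + q
D(Q) = -33 + Q (D(Q) = 2 + ((Q - 32) - 3) = 2 + ((-32 + Q) - 3) = 2 + (-35 + Q) = -33 + Q)
F(13, -6)*D(a(5, -2)) - 149 = 11*(-33 + (-8 - 2)) - 149 = 11*(-33 - 10) - 149 = 11*(-43) - 149 = -473 - 149 = -622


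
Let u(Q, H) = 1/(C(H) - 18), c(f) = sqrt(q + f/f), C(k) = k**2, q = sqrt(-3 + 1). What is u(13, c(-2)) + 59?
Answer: 17152/291 - I*sqrt(2)/291 ≈ 58.942 - 0.0048598*I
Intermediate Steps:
q = I*sqrt(2) (q = sqrt(-2) = I*sqrt(2) ≈ 1.4142*I)
c(f) = sqrt(1 + I*sqrt(2)) (c(f) = sqrt(I*sqrt(2) + f/f) = sqrt(I*sqrt(2) + 1) = sqrt(1 + I*sqrt(2)))
u(Q, H) = 1/(-18 + H**2) (u(Q, H) = 1/(H**2 - 18) = 1/(-18 + H**2))
u(13, c(-2)) + 59 = 1/(-18 + (sqrt(1 + I*sqrt(2)))**2) + 59 = 1/(-18 + (1 + I*sqrt(2))) + 59 = 1/(-17 + I*sqrt(2)) + 59 = 59 + 1/(-17 + I*sqrt(2))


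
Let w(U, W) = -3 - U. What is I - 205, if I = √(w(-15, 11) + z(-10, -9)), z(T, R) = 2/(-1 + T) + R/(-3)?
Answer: -205 + √1793/11 ≈ -201.15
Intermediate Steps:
z(T, R) = 2/(-1 + T) - R/3 (z(T, R) = 2/(-1 + T) + R*(-⅓) = 2/(-1 + T) - R/3)
I = √1793/11 (I = √((-3 - 1*(-15)) + (6 - 9 - 1*(-9)*(-10))/(3*(-1 - 10))) = √((-3 + 15) + (⅓)*(6 - 9 - 90)/(-11)) = √(12 + (⅓)*(-1/11)*(-93)) = √(12 + 31/11) = √(163/11) = √1793/11 ≈ 3.8494)
I - 205 = √1793/11 - 205 = -205 + √1793/11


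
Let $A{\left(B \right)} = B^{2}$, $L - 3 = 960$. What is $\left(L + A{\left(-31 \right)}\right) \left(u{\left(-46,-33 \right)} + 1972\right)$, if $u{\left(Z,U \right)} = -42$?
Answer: $3713320$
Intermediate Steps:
$L = 963$ ($L = 3 + 960 = 963$)
$\left(L + A{\left(-31 \right)}\right) \left(u{\left(-46,-33 \right)} + 1972\right) = \left(963 + \left(-31\right)^{2}\right) \left(-42 + 1972\right) = \left(963 + 961\right) 1930 = 1924 \cdot 1930 = 3713320$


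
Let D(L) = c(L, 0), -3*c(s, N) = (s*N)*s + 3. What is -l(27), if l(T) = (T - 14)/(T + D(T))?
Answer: -½ ≈ -0.50000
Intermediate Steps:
c(s, N) = -1 - N*s²/3 (c(s, N) = -((s*N)*s + 3)/3 = -((N*s)*s + 3)/3 = -(N*s² + 3)/3 = -(3 + N*s²)/3 = -1 - N*s²/3)
D(L) = -1 (D(L) = -1 - ⅓*0*L² = -1 + 0 = -1)
l(T) = (-14 + T)/(-1 + T) (l(T) = (T - 14)/(T - 1) = (-14 + T)/(-1 + T))
-l(27) = -(-14 + 27)/(-1 + 27) = -13/26 = -1*½ = -½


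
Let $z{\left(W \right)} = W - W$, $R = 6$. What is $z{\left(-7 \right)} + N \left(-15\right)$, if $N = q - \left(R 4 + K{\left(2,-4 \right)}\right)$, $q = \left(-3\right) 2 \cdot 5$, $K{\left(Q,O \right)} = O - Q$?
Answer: $720$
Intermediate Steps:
$q = -30$ ($q = \left(-6\right) 5 = -30$)
$N = -48$ ($N = -30 - \left(6 \cdot 4 - 6\right) = -30 - \left(24 - 6\right) = -30 - 18 = -48$)
$z{\left(W \right)} = 0$
$z{\left(-7 \right)} + N \left(-15\right) = 0 - -720 = 0 + 720 = 720$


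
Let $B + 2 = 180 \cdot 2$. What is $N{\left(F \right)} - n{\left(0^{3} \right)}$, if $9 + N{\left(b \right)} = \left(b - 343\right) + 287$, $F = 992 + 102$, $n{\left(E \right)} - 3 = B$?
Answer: $668$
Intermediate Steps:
$B = 358$ ($B = -2 + 180 \cdot 2 = -2 + 360 = 358$)
$n{\left(E \right)} = 361$ ($n{\left(E \right)} = 3 + 358 = 361$)
$F = 1094$
$N{\left(b \right)} = -65 + b$ ($N{\left(b \right)} = -9 + \left(\left(b - 343\right) + 287\right) = -9 + \left(\left(-343 + b\right) + 287\right) = -9 + \left(-56 + b\right) = -65 + b$)
$N{\left(F \right)} - n{\left(0^{3} \right)} = \left(-65 + 1094\right) - 361 = 1029 - 361 = 668$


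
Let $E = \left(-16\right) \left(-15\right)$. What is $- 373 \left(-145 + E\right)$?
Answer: $-35435$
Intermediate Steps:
$E = 240$
$- 373 \left(-145 + E\right) = - 373 \left(-145 + 240\right) = \left(-373\right) 95 = -35435$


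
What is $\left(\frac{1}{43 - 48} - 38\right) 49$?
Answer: $- \frac{9359}{5} \approx -1871.8$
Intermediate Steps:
$\left(\frac{1}{43 - 48} - 38\right) 49 = \left(\frac{1}{-5} - 38\right) 49 = \left(- \frac{1}{5} - 38\right) 49 = \left(- \frac{191}{5}\right) 49 = - \frac{9359}{5}$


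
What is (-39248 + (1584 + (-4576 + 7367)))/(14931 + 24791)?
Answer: -34873/39722 ≈ -0.87793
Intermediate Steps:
(-39248 + (1584 + (-4576 + 7367)))/(14931 + 24791) = (-39248 + (1584 + 2791))/39722 = (-39248 + 4375)*(1/39722) = -34873*1/39722 = -34873/39722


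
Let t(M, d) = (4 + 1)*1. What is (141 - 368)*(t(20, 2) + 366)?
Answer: -84217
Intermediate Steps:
t(M, d) = 5 (t(M, d) = 5*1 = 5)
(141 - 368)*(t(20, 2) + 366) = (141 - 368)*(5 + 366) = -227*371 = -84217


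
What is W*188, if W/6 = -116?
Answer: -130848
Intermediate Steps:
W = -696 (W = 6*(-116) = -696)
W*188 = -696*188 = -130848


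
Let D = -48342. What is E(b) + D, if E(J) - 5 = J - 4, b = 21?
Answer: -48320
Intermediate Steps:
E(J) = 1 + J (E(J) = 5 + (J - 4) = 5 + (-4 + J) = 1 + J)
E(b) + D = (1 + 21) - 48342 = 22 - 48342 = -48320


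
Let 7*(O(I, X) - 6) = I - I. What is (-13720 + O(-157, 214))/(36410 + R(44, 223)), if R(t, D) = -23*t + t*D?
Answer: -6857/22605 ≈ -0.30334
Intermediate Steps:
R(t, D) = -23*t + D*t
O(I, X) = 6 (O(I, X) = 6 + (I - I)/7 = 6 + (1/7)*0 = 6 + 0 = 6)
(-13720 + O(-157, 214))/(36410 + R(44, 223)) = (-13720 + 6)/(36410 + 44*(-23 + 223)) = -13714/(36410 + 44*200) = -13714/(36410 + 8800) = -13714/45210 = -13714*1/45210 = -6857/22605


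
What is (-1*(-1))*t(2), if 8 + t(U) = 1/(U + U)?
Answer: -31/4 ≈ -7.7500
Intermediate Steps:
t(U) = -8 + 1/(2*U) (t(U) = -8 + 1/(U + U) = -8 + 1/(2*U))
(-1*(-1))*t(2) = (-1*(-1))*(-8 + (1/2)/2) = 1*(-8 + (1/2)*(1/2)) = 1*(-8 + 1/4) = 1*(-31/4) = -31/4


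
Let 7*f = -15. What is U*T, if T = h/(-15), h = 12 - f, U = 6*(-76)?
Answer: 15048/35 ≈ 429.94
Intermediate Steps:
f = -15/7 (f = (⅐)*(-15) = -15/7 ≈ -2.1429)
U = -456
h = 99/7 (h = 12 - 1*(-15/7) = 12 + 15/7 = 99/7 ≈ 14.143)
T = -33/35 (T = (99/7)/(-15) = (99/7)*(-1/15) = -33/35 ≈ -0.94286)
U*T = -456*(-33/35) = 15048/35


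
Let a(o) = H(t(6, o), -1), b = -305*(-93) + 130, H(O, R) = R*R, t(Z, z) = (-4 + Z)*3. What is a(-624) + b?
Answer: 28496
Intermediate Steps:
t(Z, z) = -12 + 3*Z
H(O, R) = R**2
b = 28495 (b = 28365 + 130 = 28495)
a(o) = 1 (a(o) = (-1)**2 = 1)
a(-624) + b = 1 + 28495 = 28496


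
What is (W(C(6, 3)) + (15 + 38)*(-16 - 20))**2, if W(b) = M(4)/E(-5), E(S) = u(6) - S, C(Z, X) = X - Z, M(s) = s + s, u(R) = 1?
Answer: 32718400/9 ≈ 3.6354e+6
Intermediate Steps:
M(s) = 2*s
E(S) = 1 - S
W(b) = 4/3 (W(b) = (2*4)/(1 - 1*(-5)) = 8/(1 + 5) = 8/6 = 8*(1/6) = 4/3)
(W(C(6, 3)) + (15 + 38)*(-16 - 20))**2 = (4/3 + (15 + 38)*(-16 - 20))**2 = (4/3 + 53*(-36))**2 = (4/3 - 1908)**2 = (-5720/3)**2 = 32718400/9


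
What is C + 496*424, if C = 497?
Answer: 210801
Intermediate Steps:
C + 496*424 = 497 + 496*424 = 497 + 210304 = 210801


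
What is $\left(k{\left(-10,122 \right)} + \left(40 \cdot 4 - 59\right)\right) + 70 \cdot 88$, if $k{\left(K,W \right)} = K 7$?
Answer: $6191$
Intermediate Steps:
$k{\left(K,W \right)} = 7 K$
$\left(k{\left(-10,122 \right)} + \left(40 \cdot 4 - 59\right)\right) + 70 \cdot 88 = \left(7 \left(-10\right) + \left(40 \cdot 4 - 59\right)\right) + 70 \cdot 88 = \left(-70 + \left(160 - 59\right)\right) + 6160 = \left(-70 + 101\right) + 6160 = 31 + 6160 = 6191$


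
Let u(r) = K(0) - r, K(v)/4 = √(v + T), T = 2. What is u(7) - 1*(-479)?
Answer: 472 + 4*√2 ≈ 477.66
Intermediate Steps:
K(v) = 4*√(2 + v) (K(v) = 4*√(v + 2) = 4*√(2 + v))
u(r) = -r + 4*√2 (u(r) = 4*√(2 + 0) - r = 4*√2 - r = -r + 4*√2)
u(7) - 1*(-479) = (-1*7 + 4*√2) - 1*(-479) = (-7 + 4*√2) + 479 = 472 + 4*√2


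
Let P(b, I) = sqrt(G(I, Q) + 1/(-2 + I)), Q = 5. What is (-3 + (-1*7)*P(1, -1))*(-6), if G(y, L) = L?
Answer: 18 + 14*sqrt(42) ≈ 108.73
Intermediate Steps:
P(b, I) = sqrt(5 + 1/(-2 + I))
(-3 + (-1*7)*P(1, -1))*(-6) = (-3 + (-1*7)*sqrt((-9 + 5*(-1))/(-2 - 1)))*(-6) = (-3 - 7*sqrt(14)*sqrt(-1/(-3)))*(-6) = (-3 - 7*sqrt(42)/3)*(-6) = 18 + 14*sqrt(42)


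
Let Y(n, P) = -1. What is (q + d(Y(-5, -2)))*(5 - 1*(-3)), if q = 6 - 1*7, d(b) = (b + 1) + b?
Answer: -16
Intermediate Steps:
d(b) = 1 + 2*b (d(b) = (1 + b) + b = 1 + 2*b)
q = -1 (q = 6 - 7 = -1)
(q + d(Y(-5, -2)))*(5 - 1*(-3)) = (-1 + (1 + 2*(-1)))*(5 - 1*(-3)) = (-1 + (1 - 2))*(5 + 3) = (-1 - 1)*8 = -2*8 = -16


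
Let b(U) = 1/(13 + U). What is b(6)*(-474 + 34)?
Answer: -440/19 ≈ -23.158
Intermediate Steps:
b(6)*(-474 + 34) = (-474 + 34)/(13 + 6) = -440/19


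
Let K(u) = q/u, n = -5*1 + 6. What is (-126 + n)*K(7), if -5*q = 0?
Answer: 0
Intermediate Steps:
q = 0 (q = -⅕*0 = 0)
n = 1 (n = -5 + 6 = 1)
K(u) = 0 (K(u) = 0/u = 0)
(-126 + n)*K(7) = (-126 + 1)*0 = -125*0 = 0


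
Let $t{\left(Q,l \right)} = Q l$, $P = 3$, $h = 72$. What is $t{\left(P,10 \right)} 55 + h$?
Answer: $1722$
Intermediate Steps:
$t{\left(P,10 \right)} 55 + h = 3 \cdot 10 \cdot 55 + 72 = 30 \cdot 55 + 72 = 1650 + 72 = 1722$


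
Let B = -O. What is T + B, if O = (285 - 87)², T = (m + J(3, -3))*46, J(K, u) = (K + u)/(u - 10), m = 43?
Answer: -37226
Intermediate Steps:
J(K, u) = (K + u)/(-10 + u)
T = 1978 (T = (43 + (3 - 3)/(-10 - 3))*46 = (43 + 0/(-13))*46 = (43 - 1/13*0)*46 = (43 + 0)*46 = 43*46 = 1978)
O = 39204 (O = 198² = 39204)
B = -39204 (B = -1*39204 = -39204)
T + B = 1978 - 39204 = -37226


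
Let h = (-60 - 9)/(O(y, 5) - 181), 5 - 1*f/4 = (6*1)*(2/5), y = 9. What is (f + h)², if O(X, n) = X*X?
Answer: 1229881/10000 ≈ 122.99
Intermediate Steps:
O(X, n) = X²
f = 52/5 (f = 20 - 4*6*1*2/5 = 20 - 24*2*(⅕) = 20 - 24*2/5 = 20 - 4*12/5 = 20 - 48/5 = 52/5 ≈ 10.400)
h = 69/100 (h = (-60 - 9)/(9² - 181) = -69/(81 - 181) = -69/(-100) = -69*(-1/100) = 69/100 ≈ 0.69000)
(f + h)² = (52/5 + 69/100)² = (1109/100)² = 1229881/10000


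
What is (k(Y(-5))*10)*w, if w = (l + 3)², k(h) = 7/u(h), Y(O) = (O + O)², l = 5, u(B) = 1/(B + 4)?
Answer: 465920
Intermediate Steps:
u(B) = 1/(4 + B)
Y(O) = 4*O² (Y(O) = (2*O)² = 4*O²)
k(h) = 28 + 7*h (k(h) = 7/(1/(4 + h)) = 7*(4 + h) = 28 + 7*h)
w = 64 (w = (5 + 3)² = 8² = 64)
(k(Y(-5))*10)*w = ((28 + 7*(4*(-5)²))*10)*64 = ((28 + 7*(4*25))*10)*64 = ((28 + 7*100)*10)*64 = ((28 + 700)*10)*64 = (728*10)*64 = 7280*64 = 465920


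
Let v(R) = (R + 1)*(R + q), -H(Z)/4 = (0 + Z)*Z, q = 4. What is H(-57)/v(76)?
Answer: -3249/1540 ≈ -2.1097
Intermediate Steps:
H(Z) = -4*Z**2 (H(Z) = -4*(0 + Z)*Z = -4*Z*Z = -4*Z**2)
v(R) = (1 + R)*(4 + R) (v(R) = (R + 1)*(R + 4) = (1 + R)*(4 + R))
H(-57)/v(76) = (-4*(-57)**2)/(4 + 76**2 + 5*76) = (-4*3249)/(4 + 5776 + 380) = -12996/6160 = -12996*1/6160 = -3249/1540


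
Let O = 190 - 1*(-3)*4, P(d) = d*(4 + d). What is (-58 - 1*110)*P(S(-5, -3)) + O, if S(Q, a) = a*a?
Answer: -19454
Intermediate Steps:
S(Q, a) = a**2
O = 202 (O = 190 - (-3)*4 = 190 - 1*(-12) = 190 + 12 = 202)
(-58 - 1*110)*P(S(-5, -3)) + O = (-58 - 1*110)*((-3)**2*(4 + (-3)**2)) + 202 = (-58 - 110)*(9*(4 + 9)) + 202 = -1512*13 + 202 = -168*117 + 202 = -19656 + 202 = -19454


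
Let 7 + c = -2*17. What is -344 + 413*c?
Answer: -17277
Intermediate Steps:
c = -41 (c = -7 - 2*17 = -7 - 34 = -41)
-344 + 413*c = -344 + 413*(-41) = -344 - 16933 = -17277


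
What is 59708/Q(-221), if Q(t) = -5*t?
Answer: 59708/1105 ≈ 54.034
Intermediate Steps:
59708/Q(-221) = 59708/((-5*(-221))) = 59708/1105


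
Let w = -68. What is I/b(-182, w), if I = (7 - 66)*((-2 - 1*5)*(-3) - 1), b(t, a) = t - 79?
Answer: 1180/261 ≈ 4.5211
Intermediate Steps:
b(t, a) = -79 + t
I = -1180 (I = -59*((-2 - 5)*(-3) - 1) = -59*(-7*(-3) - 1) = -59*(21 - 1) = -59*20 = -1180)
I/b(-182, w) = -1180/(-79 - 182) = -1180/(-261) = -1180*(-1/261) = 1180/261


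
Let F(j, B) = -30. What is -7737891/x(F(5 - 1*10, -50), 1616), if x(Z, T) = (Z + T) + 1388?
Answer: -7737891/2974 ≈ -2601.8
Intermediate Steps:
x(Z, T) = 1388 + T + Z (x(Z, T) = (T + Z) + 1388 = 1388 + T + Z)
-7737891/x(F(5 - 1*10, -50), 1616) = -7737891/(1388 + 1616 - 30) = -7737891/2974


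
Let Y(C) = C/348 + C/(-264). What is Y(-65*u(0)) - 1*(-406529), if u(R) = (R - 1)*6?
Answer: 518730549/1276 ≈ 4.0653e+5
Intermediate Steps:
u(R) = -6 + 6*R (u(R) = (-1 + R)*6 = -6 + 6*R)
Y(C) = -7*C/7656 (Y(C) = C*(1/348) + C*(-1/264) = C/348 - C/264 = -7*C/7656)
Y(-65*u(0)) - 1*(-406529) = -(-455)*(-6 + 6*0)/7656 - 1*(-406529) = -(-455)*(-6 + 0)/7656 + 406529 = -(-455)*(-6)/7656 + 406529 = -7/7656*390 + 406529 = -455/1276 + 406529 = 518730549/1276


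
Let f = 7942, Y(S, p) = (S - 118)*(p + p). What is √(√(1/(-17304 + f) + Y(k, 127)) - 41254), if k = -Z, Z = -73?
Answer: √(-3615791153176 + 9362*I*√1001805722282)/9362 ≈ 0.26318 + 203.11*I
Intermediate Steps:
k = 73 (k = -1*(-73) = 73)
Y(S, p) = 2*p*(-118 + S) (Y(S, p) = (-118 + S)*(2*p) = 2*p*(-118 + S))
√(√(1/(-17304 + f) + Y(k, 127)) - 41254) = √(√(1/(-17304 + 7942) + 2*127*(-118 + 73)) - 41254) = √(√(1/(-9362) + 2*127*(-45)) - 41254) = √(√(-1/9362 - 11430) - 41254) = √(√(-107007661/9362) - 41254) = √(I*√1001805722282/9362 - 41254) = √(-41254 + I*√1001805722282/9362)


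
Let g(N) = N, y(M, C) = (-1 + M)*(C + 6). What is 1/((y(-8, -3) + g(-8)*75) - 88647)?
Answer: -1/89274 ≈ -1.1201e-5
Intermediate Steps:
y(M, C) = (-1 + M)*(6 + C)
1/((y(-8, -3) + g(-8)*75) - 88647) = 1/(((-6 - 1*(-3) + 6*(-8) - 3*(-8)) - 8*75) - 88647) = 1/(((-6 + 3 - 48 + 24) - 600) - 88647) = 1/((-27 - 600) - 88647) = 1/(-627 - 88647) = 1/(-89274) = -1/89274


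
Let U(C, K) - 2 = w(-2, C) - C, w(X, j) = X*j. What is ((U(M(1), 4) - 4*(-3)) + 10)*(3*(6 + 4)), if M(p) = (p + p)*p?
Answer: 540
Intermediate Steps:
M(p) = 2*p**2 (M(p) = (2*p)*p = 2*p**2)
U(C, K) = 2 - 3*C (U(C, K) = 2 + (-2*C - C) = 2 - 3*C)
((U(M(1), 4) - 4*(-3)) + 10)*(3*(6 + 4)) = (((2 - 6*1**2) - 4*(-3)) + 10)*(3*(6 + 4)) = (((2 - 6) + 12) + 10)*(3*10) = (((2 - 3*2) + 12) + 10)*30 = (((2 - 6) + 12) + 10)*30 = ((-4 + 12) + 10)*30 = (8 + 10)*30 = 18*30 = 540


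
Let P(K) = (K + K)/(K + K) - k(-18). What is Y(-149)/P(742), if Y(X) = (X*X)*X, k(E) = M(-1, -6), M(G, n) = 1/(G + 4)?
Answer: -9923847/2 ≈ -4.9619e+6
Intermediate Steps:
M(G, n) = 1/(4 + G)
k(E) = ⅓ (k(E) = 1/(4 - 1) = 1/3 = ⅓)
Y(X) = X³ (Y(X) = X²*X = X³)
P(K) = ⅔ (P(K) = (K + K)/(K + K) - 1*⅓ = (2*K)/((2*K)) - ⅓ = (2*K)*(1/(2*K)) - ⅓ = 1 - ⅓ = ⅔)
Y(-149)/P(742) = (-149)³/(⅔) = -3307949*3/2 = -9923847/2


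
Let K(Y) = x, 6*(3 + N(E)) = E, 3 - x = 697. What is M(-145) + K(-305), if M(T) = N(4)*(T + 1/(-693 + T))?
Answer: -894139/2514 ≈ -355.66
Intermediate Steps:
x = -694 (x = 3 - 1*697 = 3 - 697 = -694)
N(E) = -3 + E/6
K(Y) = -694
M(T) = -7*T/3 - 7/(3*(-693 + T)) (M(T) = (-3 + (⅙)*4)*(T + 1/(-693 + T)) = (-3 + ⅔)*(T + 1/(-693 + T)) = -7*(T + 1/(-693 + T))/3 = -7*T/3 - 7/(3*(-693 + T)))
M(-145) + K(-305) = 7*(-1 - 1*(-145)² + 693*(-145))/(3*(-693 - 145)) - 694 = (7/3)*(-1 - 1*21025 - 100485)/(-838) - 694 = (7/3)*(-1/838)*(-1 - 21025 - 100485) - 694 = (7/3)*(-1/838)*(-121511) - 694 = 850577/2514 - 694 = -894139/2514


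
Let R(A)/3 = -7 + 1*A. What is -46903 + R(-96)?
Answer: -47212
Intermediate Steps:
R(A) = -21 + 3*A (R(A) = 3*(-7 + 1*A) = 3*(-7 + A) = -21 + 3*A)
-46903 + R(-96) = -46903 + (-21 + 3*(-96)) = -46903 + (-21 - 288) = -46903 - 309 = -47212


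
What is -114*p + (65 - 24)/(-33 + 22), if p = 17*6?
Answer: -127949/11 ≈ -11632.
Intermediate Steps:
p = 102
-114*p + (65 - 24)/(-33 + 22) = -114*102 + (65 - 24)/(-33 + 22) = -11628 + 41/(-11) = -11628 + 41*(-1/11) = -11628 - 41/11 = -127949/11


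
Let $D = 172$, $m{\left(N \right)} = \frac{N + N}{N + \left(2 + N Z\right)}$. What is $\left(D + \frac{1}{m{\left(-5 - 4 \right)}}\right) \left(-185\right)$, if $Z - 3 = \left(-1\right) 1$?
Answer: $- \frac{577385}{18} \approx -32077.0$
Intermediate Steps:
$Z = 2$ ($Z = 3 - 1 = 2$)
$m{\left(N \right)} = \frac{2 N}{2 + 3 N}$ ($m{\left(N \right)} = \frac{N + N}{N + \left(2 + N 2\right)} = \frac{2 N}{N + \left(2 + 2 N\right)} = \frac{2 N}{2 + 3 N}$)
$\left(D + \frac{1}{m{\left(-5 - 4 \right)}}\right) \left(-185\right) = \left(172 + \frac{1}{2 \left(-5 - 4\right) \frac{1}{2 + 3 \left(-5 - 4\right)}}\right) \left(-185\right) = \left(172 + \frac{1}{2 \left(-9\right) \frac{1}{2 + 3 \left(-9\right)}}\right) \left(-185\right) = \left(172 + \frac{1}{2 \left(-9\right) \frac{1}{2 - 27}}\right) \left(-185\right) = \left(172 + \frac{1}{2 \left(-9\right) \frac{1}{-25}}\right) \left(-185\right) = \left(172 + \frac{1}{2 \left(-9\right) \left(- \frac{1}{25}\right)}\right) \left(-185\right) = \left(172 + \frac{1}{\frac{18}{25}}\right) \left(-185\right) = \left(172 + \frac{25}{18}\right) \left(-185\right) = \frac{3121}{18} \left(-185\right) = - \frac{577385}{18}$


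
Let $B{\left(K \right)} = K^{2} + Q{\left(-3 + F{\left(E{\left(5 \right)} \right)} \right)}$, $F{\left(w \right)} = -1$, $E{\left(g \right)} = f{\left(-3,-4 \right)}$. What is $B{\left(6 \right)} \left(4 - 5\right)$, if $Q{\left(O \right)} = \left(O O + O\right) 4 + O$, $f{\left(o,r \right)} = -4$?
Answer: $-80$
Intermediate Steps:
$E{\left(g \right)} = -4$
$Q{\left(O \right)} = 4 O^{2} + 5 O$ ($Q{\left(O \right)} = \left(O^{2} + O\right) 4 + O = \left(O + O^{2}\right) 4 + O = \left(4 O + 4 O^{2}\right) + O = 4 O^{2} + 5 O$)
$B{\left(K \right)} = 44 + K^{2}$ ($B{\left(K \right)} = K^{2} + \left(-3 - 1\right) \left(5 + 4 \left(-3 - 1\right)\right) = K^{2} - 4 \left(5 + 4 \left(-4\right)\right) = K^{2} - 4 \left(5 - 16\right) = K^{2} - -44 = K^{2} + 44 = 44 + K^{2}$)
$B{\left(6 \right)} \left(4 - 5\right) = \left(44 + 6^{2}\right) \left(4 - 5\right) = \left(44 + 36\right) \left(-1\right) = 80 \left(-1\right) = -80$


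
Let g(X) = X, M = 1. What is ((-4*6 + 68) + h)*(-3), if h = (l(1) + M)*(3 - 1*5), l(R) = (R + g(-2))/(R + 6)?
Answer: -888/7 ≈ -126.86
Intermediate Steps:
l(R) = (-2 + R)/(6 + R) (l(R) = (R - 2)/(R + 6) = (-2 + R)/(6 + R))
h = -12/7 (h = ((-2 + 1)/(6 + 1) + 1)*(3 - 1*5) = (-1/7 + 1)*(3 - 5) = ((⅐)*(-1) + 1)*(-2) = (-⅐ + 1)*(-2) = (6/7)*(-2) = -12/7 ≈ -1.7143)
((-4*6 + 68) + h)*(-3) = ((-4*6 + 68) - 12/7)*(-3) = ((-24 + 68) - 12/7)*(-3) = (44 - 12/7)*(-3) = (296/7)*(-3) = -888/7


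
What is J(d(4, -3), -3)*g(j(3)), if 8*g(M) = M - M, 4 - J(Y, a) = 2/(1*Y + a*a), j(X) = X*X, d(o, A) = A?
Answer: 0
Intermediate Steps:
j(X) = X²
J(Y, a) = 4 - 2/(Y + a²) (J(Y, a) = 4 - 2/(1*Y + a*a) = 4 - 2/(Y + a²))
g(M) = 0 (g(M) = (M - M)/8 = (⅛)*0 = 0)
J(d(4, -3), -3)*g(j(3)) = (2*(-1 + 2*(-3) + 2*(-3)²)/(-3 + (-3)²))*0 = (2*(-1 - 6 + 2*9)/(-3 + 9))*0 = (2*(-1 - 6 + 18)/6)*0 = (2*(⅙)*11)*0 = (11/3)*0 = 0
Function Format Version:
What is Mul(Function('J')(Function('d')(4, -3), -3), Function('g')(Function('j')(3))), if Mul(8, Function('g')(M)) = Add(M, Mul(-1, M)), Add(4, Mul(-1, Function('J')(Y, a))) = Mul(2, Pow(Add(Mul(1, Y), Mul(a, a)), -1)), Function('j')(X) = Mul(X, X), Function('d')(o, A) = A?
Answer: 0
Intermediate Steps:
Function('j')(X) = Pow(X, 2)
Function('J')(Y, a) = Add(4, Mul(-2, Pow(Add(Y, Pow(a, 2)), -1))) (Function('J')(Y, a) = Add(4, Mul(-1, Mul(2, Pow(Add(Mul(1, Y), Mul(a, a)), -1)))) = Add(4, Mul(-1, Mul(2, Pow(Add(Y, Pow(a, 2)), -1)))) = Add(4, Mul(-2, Pow(Add(Y, Pow(a, 2)), -1))))
Function('g')(M) = 0 (Function('g')(M) = Mul(Rational(1, 8), Add(M, Mul(-1, M))) = Mul(Rational(1, 8), 0) = 0)
Mul(Function('J')(Function('d')(4, -3), -3), Function('g')(Function('j')(3))) = Mul(Mul(2, Pow(Add(-3, Pow(-3, 2)), -1), Add(-1, Mul(2, -3), Mul(2, Pow(-3, 2)))), 0) = Mul(Mul(2, Pow(Add(-3, 9), -1), Add(-1, -6, Mul(2, 9))), 0) = Mul(Mul(2, Pow(6, -1), Add(-1, -6, 18)), 0) = Mul(Mul(2, Rational(1, 6), 11), 0) = Mul(Rational(11, 3), 0) = 0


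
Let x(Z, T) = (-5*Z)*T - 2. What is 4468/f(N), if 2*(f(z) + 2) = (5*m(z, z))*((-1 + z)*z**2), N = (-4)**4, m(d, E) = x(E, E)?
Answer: -2234/6845145907201 ≈ -3.2636e-10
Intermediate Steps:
x(Z, T) = -2 - 5*T*Z (x(Z, T) = -5*T*Z - 2 = -2 - 5*T*Z)
m(d, E) = -2 - 5*E**2 (m(d, E) = -2 - 5*E*E = -2 - 5*E**2)
N = 256
f(z) = -2 + z**2*(-1 + z)*(-10 - 25*z**2)/2 (f(z) = -2 + ((5*(-2 - 5*z**2))*((-1 + z)*z**2))/2 = -2 + ((-10 - 25*z**2)*(z**2*(-1 + z)))/2 = -2 + (z**2*(-1 + z)*(-10 - 25*z**2))/2 = -2 + z**2*(-1 + z)*(-10 - 25*z**2)/2)
4468/f(N) = 4468/(-2 - 5*256**3 + 5*256**2 - 25/2*256**5 + (25/2)*256**4) = 4468/(-2 - 5*16777216 + 5*65536 - 25/2*1099511627776 + (25/2)*4294967296) = 4468/(-2 - 83886080 + 327680 - 13743895347200 + 53687091200) = 4468/(-13690291814402) = 4468*(-1/13690291814402) = -2234/6845145907201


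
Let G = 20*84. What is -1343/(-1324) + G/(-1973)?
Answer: 425419/2612252 ≈ 0.16286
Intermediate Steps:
G = 1680
-1343/(-1324) + G/(-1973) = -1343/(-1324) + 1680/(-1973) = -1343*(-1/1324) + 1680*(-1/1973) = 1343/1324 - 1680/1973 = 425419/2612252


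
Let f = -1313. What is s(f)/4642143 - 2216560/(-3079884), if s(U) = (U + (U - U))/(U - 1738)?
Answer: 2616128210084981/3635078851146501 ≈ 0.71969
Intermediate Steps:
s(U) = U/(-1738 + U) (s(U) = (U + 0)/(-1738 + U) = U/(-1738 + U))
s(f)/4642143 - 2216560/(-3079884) = -1313/(-1738 - 1313)/4642143 - 2216560/(-3079884) = -1313/(-3051)*(1/4642143) - 2216560*(-1/3079884) = -1313*(-1/3051)*(1/4642143) + 554140/769971 = (1313/3051)*(1/4642143) + 554140/769971 = 1313/14163178293 + 554140/769971 = 2616128210084981/3635078851146501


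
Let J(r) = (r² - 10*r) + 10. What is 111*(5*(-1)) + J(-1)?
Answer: -534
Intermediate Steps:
J(r) = 10 + r² - 10*r
111*(5*(-1)) + J(-1) = 111*(5*(-1)) + (10 + (-1)² - 10*(-1)) = 111*(-5) + (10 + 1 + 10) = -555 + 21 = -534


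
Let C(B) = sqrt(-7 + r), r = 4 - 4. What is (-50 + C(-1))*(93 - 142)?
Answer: 2450 - 49*I*sqrt(7) ≈ 2450.0 - 129.64*I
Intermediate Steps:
r = 0
C(B) = I*sqrt(7) (C(B) = sqrt(-7 + 0) = sqrt(-7) = I*sqrt(7))
(-50 + C(-1))*(93 - 142) = (-50 + I*sqrt(7))*(93 - 142) = (-50 + I*sqrt(7))*(-49) = 2450 - 49*I*sqrt(7)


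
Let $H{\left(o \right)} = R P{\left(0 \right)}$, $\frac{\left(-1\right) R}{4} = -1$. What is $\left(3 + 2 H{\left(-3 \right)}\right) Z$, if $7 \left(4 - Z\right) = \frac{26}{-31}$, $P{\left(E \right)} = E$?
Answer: $\frac{2682}{217} \approx 12.359$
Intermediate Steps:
$R = 4$ ($R = \left(-4\right) \left(-1\right) = 4$)
$H{\left(o \right)} = 0$ ($H{\left(o \right)} = 4 \cdot 0 = 0$)
$Z = \frac{894}{217}$ ($Z = 4 - \frac{26 \frac{1}{-31}}{7} = 4 - \frac{26 \left(- \frac{1}{31}\right)}{7} = 4 - - \frac{26}{217} = 4 + \frac{26}{217} = \frac{894}{217} \approx 4.1198$)
$\left(3 + 2 H{\left(-3 \right)}\right) Z = \left(3 + 2 \cdot 0\right) \frac{894}{217} = \left(3 + 0\right) \frac{894}{217} = 3 \cdot \frac{894}{217} = \frac{2682}{217}$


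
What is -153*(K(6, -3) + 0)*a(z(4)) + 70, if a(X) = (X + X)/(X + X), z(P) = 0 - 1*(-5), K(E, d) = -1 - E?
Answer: 1141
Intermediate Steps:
z(P) = 5 (z(P) = 0 + 5 = 5)
a(X) = 1 (a(X) = (2*X)/((2*X)) = (2*X)*(1/(2*X)) = 1)
-153*(K(6, -3) + 0)*a(z(4)) + 70 = -153*((-1 - 1*6) + 0) + 70 = -153*((-1 - 6) + 0) + 70 = -153*(-7 + 0) + 70 = -(-1071) + 70 = -153*(-7) + 70 = 1071 + 70 = 1141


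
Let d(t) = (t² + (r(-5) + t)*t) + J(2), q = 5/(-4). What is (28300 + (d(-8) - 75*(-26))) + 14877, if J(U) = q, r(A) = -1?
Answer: 181047/4 ≈ 45262.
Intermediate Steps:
q = -5/4 (q = 5*(-¼) = -5/4 ≈ -1.2500)
J(U) = -5/4
d(t) = -5/4 + t² + t*(-1 + t) (d(t) = (t² + (-1 + t)*t) - 5/4 = (t² + t*(-1 + t)) - 5/4 = -5/4 + t² + t*(-1 + t))
(28300 + (d(-8) - 75*(-26))) + 14877 = (28300 + ((-5/4 - 1*(-8) + 2*(-8)²) - 75*(-26))) + 14877 = (28300 + ((-5/4 + 8 + 2*64) + 1950)) + 14877 = (28300 + ((-5/4 + 8 + 128) + 1950)) + 14877 = (28300 + (539/4 + 1950)) + 14877 = (28300 + 8339/4) + 14877 = 121539/4 + 14877 = 181047/4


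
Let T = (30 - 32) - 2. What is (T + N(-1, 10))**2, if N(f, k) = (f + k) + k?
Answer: 225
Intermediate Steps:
T = -4 (T = -2 - 2 = -4)
N(f, k) = f + 2*k
(T + N(-1, 10))**2 = (-4 + (-1 + 2*10))**2 = (-4 + (-1 + 20))**2 = (-4 + 19)**2 = 15**2 = 225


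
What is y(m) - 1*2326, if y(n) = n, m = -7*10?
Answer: -2396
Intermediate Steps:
m = -70
y(m) - 1*2326 = -70 - 1*2326 = -70 - 2326 = -2396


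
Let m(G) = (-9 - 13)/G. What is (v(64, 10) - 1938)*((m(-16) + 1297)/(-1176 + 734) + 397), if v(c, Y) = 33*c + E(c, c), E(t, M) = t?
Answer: 750295/8 ≈ 93787.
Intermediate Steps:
v(c, Y) = 34*c (v(c, Y) = 33*c + c = 34*c)
m(G) = -22/G
(v(64, 10) - 1938)*((m(-16) + 1297)/(-1176 + 734) + 397) = (34*64 - 1938)*((-22/(-16) + 1297)/(-1176 + 734) + 397) = (2176 - 1938)*((-22*(-1/16) + 1297)/(-442) + 397) = 238*((11/8 + 1297)*(-1/442) + 397) = 238*((10387/8)*(-1/442) + 397) = 238*(-47/16 + 397) = 238*(6305/16) = 750295/8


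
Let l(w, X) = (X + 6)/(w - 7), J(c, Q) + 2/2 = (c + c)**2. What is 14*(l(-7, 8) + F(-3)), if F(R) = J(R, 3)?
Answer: 476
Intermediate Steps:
J(c, Q) = -1 + 4*c**2 (J(c, Q) = -1 + (c + c)**2 = -1 + (2*c)**2 = -1 + 4*c**2)
F(R) = -1 + 4*R**2
l(w, X) = (6 + X)/(-7 + w)
14*(l(-7, 8) + F(-3)) = 14*((6 + 8)/(-7 - 7) + (-1 + 4*(-3)**2)) = 14*(14/(-14) + (-1 + 4*9)) = 14*(-1/14*14 + (-1 + 36)) = 14*(-1 + 35) = 14*34 = 476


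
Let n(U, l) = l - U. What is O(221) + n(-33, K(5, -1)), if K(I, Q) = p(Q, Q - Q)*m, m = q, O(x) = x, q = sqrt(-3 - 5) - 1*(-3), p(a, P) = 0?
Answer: 254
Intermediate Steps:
q = 3 + 2*I*sqrt(2) (q = sqrt(-8) + 3 = 2*I*sqrt(2) + 3 = 3 + 2*I*sqrt(2) ≈ 3.0 + 2.8284*I)
m = 3 + 2*I*sqrt(2) ≈ 3.0 + 2.8284*I
K(I, Q) = 0 (K(I, Q) = 0*(3 + 2*I*sqrt(2)) = 0)
O(221) + n(-33, K(5, -1)) = 221 + (0 - 1*(-33)) = 221 + (0 + 33) = 221 + 33 = 254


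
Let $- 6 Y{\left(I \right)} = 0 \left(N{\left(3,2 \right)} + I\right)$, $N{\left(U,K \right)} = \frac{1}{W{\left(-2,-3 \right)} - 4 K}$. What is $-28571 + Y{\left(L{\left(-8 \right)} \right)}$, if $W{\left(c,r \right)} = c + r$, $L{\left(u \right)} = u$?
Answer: $-28571$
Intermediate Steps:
$N{\left(U,K \right)} = \frac{1}{-5 - 4 K}$ ($N{\left(U,K \right)} = \frac{1}{\left(-2 - 3\right) - 4 K} = \frac{1}{-5 - 4 K}$)
$Y{\left(I \right)} = 0$ ($Y{\left(I \right)} = - \frac{0 \left(- \frac{1}{5 + 4 \cdot 2} + I\right)}{6} = - \frac{0 \left(- \frac{1}{5 + 8} + I\right)}{6} = - \frac{0 \left(- \frac{1}{13} + I\right)}{6} = \left(- \frac{1}{6}\right) 0 = 0$)
$-28571 + Y{\left(L{\left(-8 \right)} \right)} = -28571 + 0 = -28571$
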